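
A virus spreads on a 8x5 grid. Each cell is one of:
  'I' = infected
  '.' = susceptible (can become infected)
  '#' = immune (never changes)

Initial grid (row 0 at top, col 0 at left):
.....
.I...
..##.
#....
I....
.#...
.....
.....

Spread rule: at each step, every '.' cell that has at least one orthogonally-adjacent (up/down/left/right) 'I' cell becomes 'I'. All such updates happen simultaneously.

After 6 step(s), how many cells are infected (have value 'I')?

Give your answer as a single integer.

Answer: 35

Derivation:
Step 0 (initial): 2 infected
Step 1: +6 new -> 8 infected
Step 2: +7 new -> 15 infected
Step 3: +7 new -> 22 infected
Step 4: +7 new -> 29 infected
Step 5: +4 new -> 33 infected
Step 6: +2 new -> 35 infected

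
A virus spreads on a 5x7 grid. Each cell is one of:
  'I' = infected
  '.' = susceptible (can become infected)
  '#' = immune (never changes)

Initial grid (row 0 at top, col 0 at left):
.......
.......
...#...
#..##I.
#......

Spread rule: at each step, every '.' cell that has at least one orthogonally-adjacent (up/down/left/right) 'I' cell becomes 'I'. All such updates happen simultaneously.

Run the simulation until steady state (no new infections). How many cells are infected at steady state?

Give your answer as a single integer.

Step 0 (initial): 1 infected
Step 1: +3 new -> 4 infected
Step 2: +5 new -> 9 infected
Step 3: +4 new -> 13 infected
Step 4: +4 new -> 17 infected
Step 5: +4 new -> 21 infected
Step 6: +4 new -> 25 infected
Step 7: +3 new -> 28 infected
Step 8: +2 new -> 30 infected
Step 9: +0 new -> 30 infected

Answer: 30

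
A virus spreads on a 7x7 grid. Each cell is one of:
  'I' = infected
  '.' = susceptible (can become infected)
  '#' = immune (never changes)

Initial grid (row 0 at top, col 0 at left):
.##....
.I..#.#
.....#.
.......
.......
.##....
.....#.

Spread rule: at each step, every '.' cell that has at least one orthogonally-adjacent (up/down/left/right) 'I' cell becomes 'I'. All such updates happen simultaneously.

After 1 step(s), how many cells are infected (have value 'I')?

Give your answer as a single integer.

Step 0 (initial): 1 infected
Step 1: +3 new -> 4 infected

Answer: 4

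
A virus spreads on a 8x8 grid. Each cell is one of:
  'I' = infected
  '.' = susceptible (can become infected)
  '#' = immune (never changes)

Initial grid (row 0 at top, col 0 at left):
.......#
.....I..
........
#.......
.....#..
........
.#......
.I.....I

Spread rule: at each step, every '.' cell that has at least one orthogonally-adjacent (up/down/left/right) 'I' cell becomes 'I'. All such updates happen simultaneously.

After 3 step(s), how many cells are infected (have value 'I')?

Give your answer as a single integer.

Step 0 (initial): 3 infected
Step 1: +8 new -> 11 infected
Step 2: +13 new -> 24 infected
Step 3: +13 new -> 37 infected

Answer: 37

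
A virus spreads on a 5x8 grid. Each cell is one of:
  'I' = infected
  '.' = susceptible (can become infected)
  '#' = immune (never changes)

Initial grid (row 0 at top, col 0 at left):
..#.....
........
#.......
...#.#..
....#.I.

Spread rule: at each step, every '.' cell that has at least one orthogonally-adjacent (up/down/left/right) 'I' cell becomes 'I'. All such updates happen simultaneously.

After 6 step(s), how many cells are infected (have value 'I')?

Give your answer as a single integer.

Step 0 (initial): 1 infected
Step 1: +3 new -> 4 infected
Step 2: +2 new -> 6 infected
Step 3: +3 new -> 9 infected
Step 4: +4 new -> 13 infected
Step 5: +5 new -> 18 infected
Step 6: +3 new -> 21 infected

Answer: 21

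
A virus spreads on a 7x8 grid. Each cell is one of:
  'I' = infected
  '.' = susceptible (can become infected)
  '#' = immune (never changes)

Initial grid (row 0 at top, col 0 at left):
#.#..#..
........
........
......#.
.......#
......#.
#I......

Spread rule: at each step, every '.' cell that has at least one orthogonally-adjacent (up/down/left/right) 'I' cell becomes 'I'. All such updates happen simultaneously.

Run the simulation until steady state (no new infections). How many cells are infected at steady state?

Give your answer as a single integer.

Answer: 49

Derivation:
Step 0 (initial): 1 infected
Step 1: +2 new -> 3 infected
Step 2: +4 new -> 7 infected
Step 3: +5 new -> 12 infected
Step 4: +6 new -> 18 infected
Step 5: +7 new -> 25 infected
Step 6: +7 new -> 32 infected
Step 7: +5 new -> 37 infected
Step 8: +3 new -> 40 infected
Step 9: +3 new -> 43 infected
Step 10: +2 new -> 45 infected
Step 11: +3 new -> 48 infected
Step 12: +1 new -> 49 infected
Step 13: +0 new -> 49 infected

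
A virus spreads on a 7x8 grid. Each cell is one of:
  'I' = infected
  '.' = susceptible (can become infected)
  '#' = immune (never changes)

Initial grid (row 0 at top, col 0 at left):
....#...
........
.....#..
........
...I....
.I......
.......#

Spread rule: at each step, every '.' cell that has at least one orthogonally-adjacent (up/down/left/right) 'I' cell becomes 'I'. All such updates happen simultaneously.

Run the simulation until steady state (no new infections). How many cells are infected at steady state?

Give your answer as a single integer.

Answer: 53

Derivation:
Step 0 (initial): 2 infected
Step 1: +8 new -> 10 infected
Step 2: +10 new -> 20 infected
Step 3: +9 new -> 29 infected
Step 4: +9 new -> 38 infected
Step 5: +8 new -> 46 infected
Step 6: +4 new -> 50 infected
Step 7: +2 new -> 52 infected
Step 8: +1 new -> 53 infected
Step 9: +0 new -> 53 infected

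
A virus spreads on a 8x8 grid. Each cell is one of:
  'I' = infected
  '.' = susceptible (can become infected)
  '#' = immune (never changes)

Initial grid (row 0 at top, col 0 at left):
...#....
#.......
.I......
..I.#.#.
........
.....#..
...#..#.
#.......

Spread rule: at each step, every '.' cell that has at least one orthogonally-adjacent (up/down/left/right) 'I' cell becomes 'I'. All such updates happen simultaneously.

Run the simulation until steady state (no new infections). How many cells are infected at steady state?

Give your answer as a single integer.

Answer: 56

Derivation:
Step 0 (initial): 2 infected
Step 1: +6 new -> 8 infected
Step 2: +7 new -> 15 infected
Step 3: +9 new -> 24 infected
Step 4: +7 new -> 31 infected
Step 5: +9 new -> 40 infected
Step 6: +7 new -> 47 infected
Step 7: +5 new -> 52 infected
Step 8: +3 new -> 55 infected
Step 9: +1 new -> 56 infected
Step 10: +0 new -> 56 infected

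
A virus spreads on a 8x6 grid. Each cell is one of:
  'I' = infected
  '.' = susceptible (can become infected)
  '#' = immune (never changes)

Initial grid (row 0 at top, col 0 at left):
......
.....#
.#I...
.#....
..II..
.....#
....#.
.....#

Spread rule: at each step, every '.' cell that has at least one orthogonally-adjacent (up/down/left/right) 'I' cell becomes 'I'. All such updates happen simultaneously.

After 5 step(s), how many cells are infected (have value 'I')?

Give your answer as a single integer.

Answer: 41

Derivation:
Step 0 (initial): 3 infected
Step 1: +8 new -> 11 infected
Step 2: +11 new -> 22 infected
Step 3: +11 new -> 33 infected
Step 4: +6 new -> 39 infected
Step 5: +2 new -> 41 infected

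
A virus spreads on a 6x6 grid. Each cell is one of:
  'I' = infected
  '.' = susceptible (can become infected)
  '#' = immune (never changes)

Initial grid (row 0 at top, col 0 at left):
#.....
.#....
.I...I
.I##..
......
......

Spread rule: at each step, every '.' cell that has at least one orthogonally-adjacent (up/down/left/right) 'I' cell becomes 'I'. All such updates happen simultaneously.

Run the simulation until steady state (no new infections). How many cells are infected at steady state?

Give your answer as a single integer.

Answer: 32

Derivation:
Step 0 (initial): 3 infected
Step 1: +7 new -> 10 infected
Step 2: +10 new -> 20 infected
Step 3: +8 new -> 28 infected
Step 4: +4 new -> 32 infected
Step 5: +0 new -> 32 infected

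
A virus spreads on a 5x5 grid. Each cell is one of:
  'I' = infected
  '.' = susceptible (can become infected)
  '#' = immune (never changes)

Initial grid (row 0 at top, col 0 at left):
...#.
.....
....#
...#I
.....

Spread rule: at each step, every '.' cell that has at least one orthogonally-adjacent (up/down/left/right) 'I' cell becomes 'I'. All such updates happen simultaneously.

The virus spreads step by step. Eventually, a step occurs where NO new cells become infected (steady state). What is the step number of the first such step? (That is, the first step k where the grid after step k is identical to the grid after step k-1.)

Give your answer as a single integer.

Step 0 (initial): 1 infected
Step 1: +1 new -> 2 infected
Step 2: +1 new -> 3 infected
Step 3: +1 new -> 4 infected
Step 4: +2 new -> 6 infected
Step 5: +3 new -> 9 infected
Step 6: +4 new -> 13 infected
Step 7: +4 new -> 17 infected
Step 8: +3 new -> 20 infected
Step 9: +2 new -> 22 infected
Step 10: +0 new -> 22 infected

Answer: 10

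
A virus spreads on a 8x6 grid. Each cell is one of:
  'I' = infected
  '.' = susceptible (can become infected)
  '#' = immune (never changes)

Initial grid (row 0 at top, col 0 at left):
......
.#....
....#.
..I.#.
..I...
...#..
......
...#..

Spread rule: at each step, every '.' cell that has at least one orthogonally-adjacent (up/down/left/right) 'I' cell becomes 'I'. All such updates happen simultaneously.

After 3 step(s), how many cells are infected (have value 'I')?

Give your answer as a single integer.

Step 0 (initial): 2 infected
Step 1: +6 new -> 8 infected
Step 2: +8 new -> 16 infected
Step 3: +9 new -> 25 infected

Answer: 25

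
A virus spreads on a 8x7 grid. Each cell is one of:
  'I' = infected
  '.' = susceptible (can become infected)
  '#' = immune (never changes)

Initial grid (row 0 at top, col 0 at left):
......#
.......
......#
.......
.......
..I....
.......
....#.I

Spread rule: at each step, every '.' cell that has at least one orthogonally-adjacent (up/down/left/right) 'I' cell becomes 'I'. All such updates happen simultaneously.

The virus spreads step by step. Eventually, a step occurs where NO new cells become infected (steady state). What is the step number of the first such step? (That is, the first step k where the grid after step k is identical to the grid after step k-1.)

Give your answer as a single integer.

Step 0 (initial): 2 infected
Step 1: +6 new -> 8 infected
Step 2: +10 new -> 18 infected
Step 3: +11 new -> 29 infected
Step 4: +8 new -> 37 infected
Step 5: +6 new -> 43 infected
Step 6: +5 new -> 48 infected
Step 7: +3 new -> 51 infected
Step 8: +2 new -> 53 infected
Step 9: +0 new -> 53 infected

Answer: 9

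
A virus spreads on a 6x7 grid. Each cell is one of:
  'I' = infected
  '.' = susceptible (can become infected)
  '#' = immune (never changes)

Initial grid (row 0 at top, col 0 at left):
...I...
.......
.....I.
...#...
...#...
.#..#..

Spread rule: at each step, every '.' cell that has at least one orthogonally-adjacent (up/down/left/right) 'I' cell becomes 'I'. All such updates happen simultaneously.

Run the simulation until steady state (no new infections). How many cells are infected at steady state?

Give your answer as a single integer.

Step 0 (initial): 2 infected
Step 1: +7 new -> 9 infected
Step 2: +9 new -> 18 infected
Step 3: +7 new -> 25 infected
Step 4: +4 new -> 29 infected
Step 5: +3 new -> 32 infected
Step 6: +3 new -> 35 infected
Step 7: +2 new -> 37 infected
Step 8: +1 new -> 38 infected
Step 9: +0 new -> 38 infected

Answer: 38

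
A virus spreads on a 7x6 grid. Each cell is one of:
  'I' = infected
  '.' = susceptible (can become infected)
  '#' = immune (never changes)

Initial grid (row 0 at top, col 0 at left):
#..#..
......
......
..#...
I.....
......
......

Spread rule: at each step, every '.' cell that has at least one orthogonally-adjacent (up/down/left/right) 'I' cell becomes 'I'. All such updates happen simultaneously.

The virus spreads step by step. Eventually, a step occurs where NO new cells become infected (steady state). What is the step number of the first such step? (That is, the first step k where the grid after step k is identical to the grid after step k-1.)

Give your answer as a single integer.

Step 0 (initial): 1 infected
Step 1: +3 new -> 4 infected
Step 2: +5 new -> 9 infected
Step 3: +5 new -> 14 infected
Step 4: +6 new -> 20 infected
Step 5: +7 new -> 27 infected
Step 6: +6 new -> 33 infected
Step 7: +3 new -> 36 infected
Step 8: +2 new -> 38 infected
Step 9: +1 new -> 39 infected
Step 10: +0 new -> 39 infected

Answer: 10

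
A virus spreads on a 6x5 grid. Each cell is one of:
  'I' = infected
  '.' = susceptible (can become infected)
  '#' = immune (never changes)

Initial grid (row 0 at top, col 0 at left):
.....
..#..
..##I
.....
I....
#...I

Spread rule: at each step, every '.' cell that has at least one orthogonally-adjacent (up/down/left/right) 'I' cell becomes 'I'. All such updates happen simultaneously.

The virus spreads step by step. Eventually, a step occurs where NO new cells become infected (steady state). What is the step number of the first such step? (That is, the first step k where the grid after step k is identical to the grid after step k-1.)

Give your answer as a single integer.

Answer: 6

Derivation:
Step 0 (initial): 3 infected
Step 1: +6 new -> 9 infected
Step 2: +9 new -> 18 infected
Step 3: +4 new -> 22 infected
Step 4: +3 new -> 25 infected
Step 5: +1 new -> 26 infected
Step 6: +0 new -> 26 infected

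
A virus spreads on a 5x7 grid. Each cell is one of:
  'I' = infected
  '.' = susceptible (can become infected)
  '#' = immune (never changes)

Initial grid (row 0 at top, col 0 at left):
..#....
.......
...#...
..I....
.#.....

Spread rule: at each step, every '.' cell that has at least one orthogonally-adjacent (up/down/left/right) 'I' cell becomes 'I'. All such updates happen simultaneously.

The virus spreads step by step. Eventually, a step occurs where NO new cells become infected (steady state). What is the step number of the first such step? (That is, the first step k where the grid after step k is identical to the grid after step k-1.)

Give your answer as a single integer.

Answer: 8

Derivation:
Step 0 (initial): 1 infected
Step 1: +4 new -> 5 infected
Step 2: +5 new -> 10 infected
Step 3: +7 new -> 17 infected
Step 4: +7 new -> 24 infected
Step 5: +5 new -> 29 infected
Step 6: +2 new -> 31 infected
Step 7: +1 new -> 32 infected
Step 8: +0 new -> 32 infected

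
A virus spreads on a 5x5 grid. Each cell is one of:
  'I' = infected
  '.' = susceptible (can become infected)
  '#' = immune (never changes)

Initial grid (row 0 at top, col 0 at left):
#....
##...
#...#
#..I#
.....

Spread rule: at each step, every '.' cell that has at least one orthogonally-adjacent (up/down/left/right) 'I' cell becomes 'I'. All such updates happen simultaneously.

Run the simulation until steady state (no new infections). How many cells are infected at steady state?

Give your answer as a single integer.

Answer: 18

Derivation:
Step 0 (initial): 1 infected
Step 1: +3 new -> 4 infected
Step 2: +5 new -> 9 infected
Step 3: +5 new -> 14 infected
Step 4: +3 new -> 17 infected
Step 5: +1 new -> 18 infected
Step 6: +0 new -> 18 infected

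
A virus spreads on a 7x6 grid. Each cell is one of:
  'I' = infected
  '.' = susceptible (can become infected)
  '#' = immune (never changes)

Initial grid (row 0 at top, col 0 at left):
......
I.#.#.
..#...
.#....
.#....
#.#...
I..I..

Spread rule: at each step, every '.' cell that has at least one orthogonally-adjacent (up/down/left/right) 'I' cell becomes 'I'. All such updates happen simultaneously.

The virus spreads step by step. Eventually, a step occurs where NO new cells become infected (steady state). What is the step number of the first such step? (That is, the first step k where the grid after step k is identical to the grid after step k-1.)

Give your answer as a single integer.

Step 0 (initial): 3 infected
Step 1: +7 new -> 10 infected
Step 2: +7 new -> 17 infected
Step 3: +6 new -> 23 infected
Step 4: +5 new -> 28 infected
Step 5: +4 new -> 32 infected
Step 6: +2 new -> 34 infected
Step 7: +1 new -> 35 infected
Step 8: +0 new -> 35 infected

Answer: 8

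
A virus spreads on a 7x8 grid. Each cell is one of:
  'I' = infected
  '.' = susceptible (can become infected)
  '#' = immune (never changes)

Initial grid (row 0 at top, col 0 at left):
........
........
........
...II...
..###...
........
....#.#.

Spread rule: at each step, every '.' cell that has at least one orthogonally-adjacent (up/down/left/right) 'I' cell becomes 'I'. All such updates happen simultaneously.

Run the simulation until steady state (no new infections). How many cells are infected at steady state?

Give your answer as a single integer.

Step 0 (initial): 2 infected
Step 1: +4 new -> 6 infected
Step 2: +7 new -> 13 infected
Step 3: +11 new -> 24 infected
Step 4: +12 new -> 36 infected
Step 5: +9 new -> 45 infected
Step 6: +6 new -> 51 infected
Step 7: +0 new -> 51 infected

Answer: 51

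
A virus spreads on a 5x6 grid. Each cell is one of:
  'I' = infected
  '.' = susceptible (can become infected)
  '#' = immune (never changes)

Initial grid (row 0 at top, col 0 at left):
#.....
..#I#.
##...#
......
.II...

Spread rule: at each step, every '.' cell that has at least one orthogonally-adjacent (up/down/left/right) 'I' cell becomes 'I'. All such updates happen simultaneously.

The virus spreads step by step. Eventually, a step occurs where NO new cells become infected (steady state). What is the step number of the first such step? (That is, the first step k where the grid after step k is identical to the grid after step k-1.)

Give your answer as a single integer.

Step 0 (initial): 3 infected
Step 1: +6 new -> 9 infected
Step 2: +7 new -> 16 infected
Step 3: +4 new -> 20 infected
Step 4: +3 new -> 23 infected
Step 5: +1 new -> 24 infected
Step 6: +0 new -> 24 infected

Answer: 6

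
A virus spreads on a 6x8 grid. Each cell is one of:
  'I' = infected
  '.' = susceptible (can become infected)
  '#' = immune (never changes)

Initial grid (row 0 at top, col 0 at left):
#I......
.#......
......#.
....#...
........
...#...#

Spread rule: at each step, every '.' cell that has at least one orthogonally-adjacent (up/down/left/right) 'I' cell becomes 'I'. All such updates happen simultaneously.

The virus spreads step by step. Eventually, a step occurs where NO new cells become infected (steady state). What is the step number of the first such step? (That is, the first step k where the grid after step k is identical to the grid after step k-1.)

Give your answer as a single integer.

Answer: 11

Derivation:
Step 0 (initial): 1 infected
Step 1: +1 new -> 2 infected
Step 2: +2 new -> 4 infected
Step 3: +3 new -> 7 infected
Step 4: +5 new -> 12 infected
Step 5: +7 new -> 19 infected
Step 6: +8 new -> 27 infected
Step 7: +5 new -> 32 infected
Step 8: +5 new -> 37 infected
Step 9: +3 new -> 40 infected
Step 10: +2 new -> 42 infected
Step 11: +0 new -> 42 infected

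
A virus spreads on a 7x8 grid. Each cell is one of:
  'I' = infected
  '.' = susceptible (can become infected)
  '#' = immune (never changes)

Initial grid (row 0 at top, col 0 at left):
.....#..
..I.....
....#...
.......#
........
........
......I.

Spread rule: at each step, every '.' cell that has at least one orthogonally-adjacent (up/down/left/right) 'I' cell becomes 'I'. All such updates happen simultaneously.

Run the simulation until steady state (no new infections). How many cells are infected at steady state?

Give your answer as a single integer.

Step 0 (initial): 2 infected
Step 1: +7 new -> 9 infected
Step 2: +11 new -> 20 infected
Step 3: +12 new -> 32 infected
Step 4: +12 new -> 44 infected
Step 5: +6 new -> 50 infected
Step 6: +3 new -> 53 infected
Step 7: +0 new -> 53 infected

Answer: 53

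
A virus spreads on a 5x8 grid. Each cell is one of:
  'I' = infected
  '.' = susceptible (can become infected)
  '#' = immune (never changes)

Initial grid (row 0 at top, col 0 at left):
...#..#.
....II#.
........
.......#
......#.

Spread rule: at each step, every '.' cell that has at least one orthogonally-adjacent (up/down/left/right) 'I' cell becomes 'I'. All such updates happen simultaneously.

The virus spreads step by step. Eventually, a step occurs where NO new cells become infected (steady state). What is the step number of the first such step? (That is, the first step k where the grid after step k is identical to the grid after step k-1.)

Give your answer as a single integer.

Answer: 8

Derivation:
Step 0 (initial): 2 infected
Step 1: +5 new -> 7 infected
Step 2: +5 new -> 12 infected
Step 3: +8 new -> 20 infected
Step 4: +6 new -> 26 infected
Step 5: +5 new -> 31 infected
Step 6: +2 new -> 33 infected
Step 7: +1 new -> 34 infected
Step 8: +0 new -> 34 infected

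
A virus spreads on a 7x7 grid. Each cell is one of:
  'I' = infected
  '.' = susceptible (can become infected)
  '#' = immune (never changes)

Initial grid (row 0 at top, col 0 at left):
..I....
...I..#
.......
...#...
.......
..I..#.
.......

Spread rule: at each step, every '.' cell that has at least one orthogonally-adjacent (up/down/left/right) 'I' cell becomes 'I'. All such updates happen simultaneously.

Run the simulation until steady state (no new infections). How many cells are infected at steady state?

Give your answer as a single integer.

Answer: 46

Derivation:
Step 0 (initial): 3 infected
Step 1: +9 new -> 12 infected
Step 2: +13 new -> 25 infected
Step 3: +10 new -> 35 infected
Step 4: +7 new -> 42 infected
Step 5: +3 new -> 45 infected
Step 6: +1 new -> 46 infected
Step 7: +0 new -> 46 infected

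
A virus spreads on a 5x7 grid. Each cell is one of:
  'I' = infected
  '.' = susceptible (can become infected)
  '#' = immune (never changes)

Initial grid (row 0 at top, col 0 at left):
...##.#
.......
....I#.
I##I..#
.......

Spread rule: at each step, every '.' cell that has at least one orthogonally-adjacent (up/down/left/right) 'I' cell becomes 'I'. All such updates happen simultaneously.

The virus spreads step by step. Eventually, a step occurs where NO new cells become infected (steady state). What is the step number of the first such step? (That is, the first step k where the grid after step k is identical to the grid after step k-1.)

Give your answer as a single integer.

Answer: 5

Derivation:
Step 0 (initial): 3 infected
Step 1: +6 new -> 9 infected
Step 2: +9 new -> 18 infected
Step 3: +6 new -> 24 infected
Step 4: +4 new -> 28 infected
Step 5: +0 new -> 28 infected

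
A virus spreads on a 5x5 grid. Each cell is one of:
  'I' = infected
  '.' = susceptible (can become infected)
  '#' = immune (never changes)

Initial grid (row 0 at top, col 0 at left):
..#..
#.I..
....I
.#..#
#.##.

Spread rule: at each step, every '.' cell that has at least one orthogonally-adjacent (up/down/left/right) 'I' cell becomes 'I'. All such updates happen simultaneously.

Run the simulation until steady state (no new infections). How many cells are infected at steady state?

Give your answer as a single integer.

Step 0 (initial): 2 infected
Step 1: +5 new -> 7 infected
Step 2: +6 new -> 13 infected
Step 3: +2 new -> 15 infected
Step 4: +1 new -> 16 infected
Step 5: +0 new -> 16 infected

Answer: 16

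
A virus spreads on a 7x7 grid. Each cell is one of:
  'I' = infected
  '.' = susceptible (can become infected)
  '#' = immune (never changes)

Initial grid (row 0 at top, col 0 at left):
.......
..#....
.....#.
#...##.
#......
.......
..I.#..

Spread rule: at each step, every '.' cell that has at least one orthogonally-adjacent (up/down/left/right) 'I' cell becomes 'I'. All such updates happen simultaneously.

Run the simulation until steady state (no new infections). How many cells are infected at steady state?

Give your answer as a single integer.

Answer: 42

Derivation:
Step 0 (initial): 1 infected
Step 1: +3 new -> 4 infected
Step 2: +4 new -> 8 infected
Step 3: +5 new -> 13 infected
Step 4: +5 new -> 18 infected
Step 5: +5 new -> 23 infected
Step 6: +6 new -> 29 infected
Step 7: +5 new -> 34 infected
Step 8: +5 new -> 39 infected
Step 9: +2 new -> 41 infected
Step 10: +1 new -> 42 infected
Step 11: +0 new -> 42 infected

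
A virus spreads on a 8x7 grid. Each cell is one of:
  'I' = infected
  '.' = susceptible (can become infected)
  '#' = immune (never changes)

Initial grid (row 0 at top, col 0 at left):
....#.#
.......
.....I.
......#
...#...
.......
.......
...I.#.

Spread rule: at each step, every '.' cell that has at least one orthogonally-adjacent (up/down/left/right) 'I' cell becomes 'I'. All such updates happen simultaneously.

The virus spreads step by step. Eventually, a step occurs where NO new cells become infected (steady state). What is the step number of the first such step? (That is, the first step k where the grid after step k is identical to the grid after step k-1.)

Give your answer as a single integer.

Answer: 8

Derivation:
Step 0 (initial): 2 infected
Step 1: +7 new -> 9 infected
Step 2: +10 new -> 19 infected
Step 3: +11 new -> 30 infected
Step 4: +9 new -> 39 infected
Step 5: +7 new -> 46 infected
Step 6: +4 new -> 50 infected
Step 7: +1 new -> 51 infected
Step 8: +0 new -> 51 infected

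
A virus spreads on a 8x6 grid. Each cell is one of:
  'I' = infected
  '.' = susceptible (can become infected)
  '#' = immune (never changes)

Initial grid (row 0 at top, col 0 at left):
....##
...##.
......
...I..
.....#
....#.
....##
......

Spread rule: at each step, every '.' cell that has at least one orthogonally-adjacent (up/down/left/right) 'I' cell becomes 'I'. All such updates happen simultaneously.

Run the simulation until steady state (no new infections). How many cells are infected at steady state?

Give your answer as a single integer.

Answer: 39

Derivation:
Step 0 (initial): 1 infected
Step 1: +4 new -> 5 infected
Step 2: +7 new -> 12 infected
Step 3: +7 new -> 19 infected
Step 4: +8 new -> 27 infected
Step 5: +7 new -> 34 infected
Step 6: +4 new -> 38 infected
Step 7: +1 new -> 39 infected
Step 8: +0 new -> 39 infected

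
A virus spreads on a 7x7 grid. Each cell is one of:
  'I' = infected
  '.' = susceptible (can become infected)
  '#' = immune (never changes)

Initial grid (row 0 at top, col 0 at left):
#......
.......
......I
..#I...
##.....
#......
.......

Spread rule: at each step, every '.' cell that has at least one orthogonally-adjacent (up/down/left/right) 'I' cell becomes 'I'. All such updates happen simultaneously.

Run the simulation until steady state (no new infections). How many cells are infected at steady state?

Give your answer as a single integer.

Step 0 (initial): 2 infected
Step 1: +6 new -> 8 infected
Step 2: +10 new -> 18 infected
Step 3: +10 new -> 28 infected
Step 4: +10 new -> 38 infected
Step 5: +5 new -> 43 infected
Step 6: +1 new -> 44 infected
Step 7: +0 new -> 44 infected

Answer: 44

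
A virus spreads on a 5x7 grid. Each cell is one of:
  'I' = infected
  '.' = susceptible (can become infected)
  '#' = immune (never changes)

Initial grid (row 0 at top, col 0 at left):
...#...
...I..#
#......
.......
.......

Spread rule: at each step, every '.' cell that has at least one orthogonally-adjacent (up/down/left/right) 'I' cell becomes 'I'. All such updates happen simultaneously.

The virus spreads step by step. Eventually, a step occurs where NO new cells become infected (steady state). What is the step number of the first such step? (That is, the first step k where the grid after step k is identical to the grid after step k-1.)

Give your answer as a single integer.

Answer: 7

Derivation:
Step 0 (initial): 1 infected
Step 1: +3 new -> 4 infected
Step 2: +7 new -> 11 infected
Step 3: +8 new -> 19 infected
Step 4: +7 new -> 26 infected
Step 5: +4 new -> 30 infected
Step 6: +2 new -> 32 infected
Step 7: +0 new -> 32 infected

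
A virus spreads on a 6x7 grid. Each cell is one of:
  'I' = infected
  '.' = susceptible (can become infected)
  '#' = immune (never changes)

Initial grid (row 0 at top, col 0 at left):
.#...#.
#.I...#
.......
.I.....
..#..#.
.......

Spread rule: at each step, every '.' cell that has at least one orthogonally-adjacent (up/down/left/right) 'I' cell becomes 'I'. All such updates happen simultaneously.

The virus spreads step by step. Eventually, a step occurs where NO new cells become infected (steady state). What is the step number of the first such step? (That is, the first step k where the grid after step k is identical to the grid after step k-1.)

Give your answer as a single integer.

Step 0 (initial): 2 infected
Step 1: +8 new -> 10 infected
Step 2: +7 new -> 17 infected
Step 3: +7 new -> 24 infected
Step 4: +4 new -> 28 infected
Step 5: +3 new -> 31 infected
Step 6: +2 new -> 33 infected
Step 7: +1 new -> 34 infected
Step 8: +0 new -> 34 infected

Answer: 8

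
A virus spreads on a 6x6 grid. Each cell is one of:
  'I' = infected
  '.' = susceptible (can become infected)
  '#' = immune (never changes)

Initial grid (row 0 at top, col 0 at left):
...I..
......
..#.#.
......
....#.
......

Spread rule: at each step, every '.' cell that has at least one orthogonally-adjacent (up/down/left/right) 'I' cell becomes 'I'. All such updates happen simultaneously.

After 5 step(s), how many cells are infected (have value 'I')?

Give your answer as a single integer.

Answer: 24

Derivation:
Step 0 (initial): 1 infected
Step 1: +3 new -> 4 infected
Step 2: +5 new -> 9 infected
Step 3: +4 new -> 13 infected
Step 4: +6 new -> 19 infected
Step 5: +5 new -> 24 infected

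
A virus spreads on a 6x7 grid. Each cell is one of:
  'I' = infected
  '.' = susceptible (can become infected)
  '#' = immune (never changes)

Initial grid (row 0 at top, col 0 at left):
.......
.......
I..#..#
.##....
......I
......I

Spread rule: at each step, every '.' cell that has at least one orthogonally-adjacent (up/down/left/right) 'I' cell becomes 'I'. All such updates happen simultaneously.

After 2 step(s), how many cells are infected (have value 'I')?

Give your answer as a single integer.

Step 0 (initial): 3 infected
Step 1: +6 new -> 9 infected
Step 2: +7 new -> 16 infected

Answer: 16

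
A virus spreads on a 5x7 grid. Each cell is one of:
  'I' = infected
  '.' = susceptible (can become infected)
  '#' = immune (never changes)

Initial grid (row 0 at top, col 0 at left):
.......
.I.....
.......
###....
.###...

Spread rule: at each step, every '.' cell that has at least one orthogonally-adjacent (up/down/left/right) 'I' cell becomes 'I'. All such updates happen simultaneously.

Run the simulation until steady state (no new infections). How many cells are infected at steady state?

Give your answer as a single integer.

Step 0 (initial): 1 infected
Step 1: +4 new -> 5 infected
Step 2: +5 new -> 10 infected
Step 3: +3 new -> 13 infected
Step 4: +4 new -> 17 infected
Step 5: +4 new -> 21 infected
Step 6: +4 new -> 25 infected
Step 7: +2 new -> 27 infected
Step 8: +1 new -> 28 infected
Step 9: +0 new -> 28 infected

Answer: 28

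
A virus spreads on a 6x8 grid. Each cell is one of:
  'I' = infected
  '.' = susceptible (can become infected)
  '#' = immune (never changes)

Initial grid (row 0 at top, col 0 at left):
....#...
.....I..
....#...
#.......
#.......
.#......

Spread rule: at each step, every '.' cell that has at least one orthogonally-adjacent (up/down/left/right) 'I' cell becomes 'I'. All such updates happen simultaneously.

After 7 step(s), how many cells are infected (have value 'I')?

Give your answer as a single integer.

Answer: 42

Derivation:
Step 0 (initial): 1 infected
Step 1: +4 new -> 5 infected
Step 2: +5 new -> 10 infected
Step 3: +8 new -> 18 infected
Step 4: +8 new -> 26 infected
Step 5: +8 new -> 34 infected
Step 6: +6 new -> 40 infected
Step 7: +2 new -> 42 infected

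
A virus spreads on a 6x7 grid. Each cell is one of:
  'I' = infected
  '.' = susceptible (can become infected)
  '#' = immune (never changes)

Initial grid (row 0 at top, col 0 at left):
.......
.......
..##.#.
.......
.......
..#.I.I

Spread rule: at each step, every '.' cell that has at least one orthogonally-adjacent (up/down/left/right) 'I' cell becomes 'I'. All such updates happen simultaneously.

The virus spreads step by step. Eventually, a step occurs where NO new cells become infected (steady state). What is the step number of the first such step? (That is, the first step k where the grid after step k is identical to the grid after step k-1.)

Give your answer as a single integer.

Step 0 (initial): 2 infected
Step 1: +4 new -> 6 infected
Step 2: +4 new -> 10 infected
Step 3: +5 new -> 15 infected
Step 4: +4 new -> 19 infected
Step 5: +7 new -> 26 infected
Step 6: +6 new -> 32 infected
Step 7: +3 new -> 35 infected
Step 8: +2 new -> 37 infected
Step 9: +1 new -> 38 infected
Step 10: +0 new -> 38 infected

Answer: 10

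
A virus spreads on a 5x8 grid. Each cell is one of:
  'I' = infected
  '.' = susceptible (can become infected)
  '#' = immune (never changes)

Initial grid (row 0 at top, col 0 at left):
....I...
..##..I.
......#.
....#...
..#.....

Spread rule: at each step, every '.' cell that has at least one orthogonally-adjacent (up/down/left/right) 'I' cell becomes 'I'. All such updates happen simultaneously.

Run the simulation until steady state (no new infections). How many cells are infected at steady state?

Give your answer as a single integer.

Answer: 35

Derivation:
Step 0 (initial): 2 infected
Step 1: +6 new -> 8 infected
Step 2: +5 new -> 13 infected
Step 3: +4 new -> 17 infected
Step 4: +7 new -> 24 infected
Step 5: +6 new -> 30 infected
Step 6: +2 new -> 32 infected
Step 7: +2 new -> 34 infected
Step 8: +1 new -> 35 infected
Step 9: +0 new -> 35 infected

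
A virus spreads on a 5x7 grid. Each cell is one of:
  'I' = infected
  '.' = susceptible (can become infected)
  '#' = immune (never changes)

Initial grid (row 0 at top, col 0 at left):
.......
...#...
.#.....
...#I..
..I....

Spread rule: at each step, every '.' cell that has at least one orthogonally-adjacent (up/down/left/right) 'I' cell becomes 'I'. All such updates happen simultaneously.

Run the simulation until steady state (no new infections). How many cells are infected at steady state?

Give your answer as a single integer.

Answer: 32

Derivation:
Step 0 (initial): 2 infected
Step 1: +6 new -> 8 infected
Step 2: +8 new -> 16 infected
Step 3: +6 new -> 22 infected
Step 4: +6 new -> 28 infected
Step 5: +3 new -> 31 infected
Step 6: +1 new -> 32 infected
Step 7: +0 new -> 32 infected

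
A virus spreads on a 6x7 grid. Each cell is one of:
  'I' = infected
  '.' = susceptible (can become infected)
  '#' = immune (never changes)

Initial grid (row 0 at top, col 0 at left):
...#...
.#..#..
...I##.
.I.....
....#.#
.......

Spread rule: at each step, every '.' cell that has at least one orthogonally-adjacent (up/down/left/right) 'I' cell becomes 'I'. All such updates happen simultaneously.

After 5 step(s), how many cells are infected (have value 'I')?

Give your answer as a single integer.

Answer: 29

Derivation:
Step 0 (initial): 2 infected
Step 1: +7 new -> 9 infected
Step 2: +7 new -> 16 infected
Step 3: +6 new -> 22 infected
Step 4: +5 new -> 27 infected
Step 5: +2 new -> 29 infected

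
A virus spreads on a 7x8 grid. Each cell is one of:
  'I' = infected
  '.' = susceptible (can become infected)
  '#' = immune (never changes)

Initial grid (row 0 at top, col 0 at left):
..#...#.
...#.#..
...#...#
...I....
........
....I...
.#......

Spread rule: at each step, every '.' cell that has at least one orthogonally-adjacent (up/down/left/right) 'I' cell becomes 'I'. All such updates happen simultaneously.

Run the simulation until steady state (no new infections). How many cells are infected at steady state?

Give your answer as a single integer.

Answer: 49

Derivation:
Step 0 (initial): 2 infected
Step 1: +7 new -> 9 infected
Step 2: +10 new -> 19 infected
Step 3: +12 new -> 31 infected
Step 4: +9 new -> 40 infected
Step 5: +6 new -> 46 infected
Step 6: +2 new -> 48 infected
Step 7: +1 new -> 49 infected
Step 8: +0 new -> 49 infected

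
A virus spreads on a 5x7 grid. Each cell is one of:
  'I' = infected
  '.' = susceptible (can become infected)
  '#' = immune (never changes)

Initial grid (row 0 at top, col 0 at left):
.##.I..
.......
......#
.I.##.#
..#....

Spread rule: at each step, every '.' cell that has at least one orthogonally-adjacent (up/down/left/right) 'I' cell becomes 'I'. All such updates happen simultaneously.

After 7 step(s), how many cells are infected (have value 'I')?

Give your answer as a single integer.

Answer: 28

Derivation:
Step 0 (initial): 2 infected
Step 1: +7 new -> 9 infected
Step 2: +8 new -> 17 infected
Step 3: +5 new -> 22 infected
Step 4: +2 new -> 24 infected
Step 5: +1 new -> 25 infected
Step 6: +2 new -> 27 infected
Step 7: +1 new -> 28 infected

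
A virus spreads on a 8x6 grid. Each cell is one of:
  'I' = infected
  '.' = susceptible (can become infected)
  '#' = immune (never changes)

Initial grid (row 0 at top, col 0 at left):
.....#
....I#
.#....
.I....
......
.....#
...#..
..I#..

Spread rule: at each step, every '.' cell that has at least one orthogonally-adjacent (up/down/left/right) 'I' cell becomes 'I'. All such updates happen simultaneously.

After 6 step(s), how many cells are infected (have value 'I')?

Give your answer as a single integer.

Step 0 (initial): 3 infected
Step 1: +8 new -> 11 infected
Step 2: +14 new -> 25 infected
Step 3: +9 new -> 34 infected
Step 4: +4 new -> 38 infected
Step 5: +1 new -> 39 infected
Step 6: +2 new -> 41 infected

Answer: 41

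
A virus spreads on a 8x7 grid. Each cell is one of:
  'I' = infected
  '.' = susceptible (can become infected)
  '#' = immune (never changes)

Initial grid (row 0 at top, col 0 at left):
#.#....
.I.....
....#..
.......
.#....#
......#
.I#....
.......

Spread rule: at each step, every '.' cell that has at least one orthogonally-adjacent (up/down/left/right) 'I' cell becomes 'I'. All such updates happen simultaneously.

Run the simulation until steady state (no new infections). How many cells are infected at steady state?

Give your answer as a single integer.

Step 0 (initial): 2 infected
Step 1: +7 new -> 9 infected
Step 2: +8 new -> 17 infected
Step 3: +9 new -> 26 infected
Step 4: +7 new -> 33 infected
Step 5: +8 new -> 41 infected
Step 6: +6 new -> 47 infected
Step 7: +2 new -> 49 infected
Step 8: +0 new -> 49 infected

Answer: 49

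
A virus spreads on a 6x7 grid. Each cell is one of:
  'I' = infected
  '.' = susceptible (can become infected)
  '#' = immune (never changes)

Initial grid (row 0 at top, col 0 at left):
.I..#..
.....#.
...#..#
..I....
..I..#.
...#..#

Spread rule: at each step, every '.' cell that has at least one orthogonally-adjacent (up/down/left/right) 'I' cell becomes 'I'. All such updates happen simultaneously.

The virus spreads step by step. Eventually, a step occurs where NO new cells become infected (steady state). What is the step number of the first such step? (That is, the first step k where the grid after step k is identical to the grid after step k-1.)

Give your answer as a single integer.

Step 0 (initial): 3 infected
Step 1: +9 new -> 12 infected
Step 2: +9 new -> 21 infected
Step 3: +6 new -> 27 infected
Step 4: +4 new -> 31 infected
Step 5: +1 new -> 32 infected
Step 6: +0 new -> 32 infected

Answer: 6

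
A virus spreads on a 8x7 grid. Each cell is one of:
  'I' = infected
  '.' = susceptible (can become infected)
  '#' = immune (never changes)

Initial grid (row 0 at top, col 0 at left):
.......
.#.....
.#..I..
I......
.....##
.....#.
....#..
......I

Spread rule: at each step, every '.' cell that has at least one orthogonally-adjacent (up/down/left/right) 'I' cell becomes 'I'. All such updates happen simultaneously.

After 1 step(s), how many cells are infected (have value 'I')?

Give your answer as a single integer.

Step 0 (initial): 3 infected
Step 1: +9 new -> 12 infected

Answer: 12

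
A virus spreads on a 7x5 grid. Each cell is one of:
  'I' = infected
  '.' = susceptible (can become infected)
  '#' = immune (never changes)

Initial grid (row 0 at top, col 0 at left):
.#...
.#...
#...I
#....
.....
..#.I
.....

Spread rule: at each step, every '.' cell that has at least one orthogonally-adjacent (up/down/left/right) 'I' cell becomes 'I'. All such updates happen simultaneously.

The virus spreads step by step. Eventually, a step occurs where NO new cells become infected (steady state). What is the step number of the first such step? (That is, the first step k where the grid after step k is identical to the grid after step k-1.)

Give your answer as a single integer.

Step 0 (initial): 2 infected
Step 1: +6 new -> 8 infected
Step 2: +6 new -> 14 infected
Step 3: +6 new -> 20 infected
Step 4: +4 new -> 24 infected
Step 5: +3 new -> 27 infected
Step 6: +1 new -> 28 infected
Step 7: +0 new -> 28 infected

Answer: 7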